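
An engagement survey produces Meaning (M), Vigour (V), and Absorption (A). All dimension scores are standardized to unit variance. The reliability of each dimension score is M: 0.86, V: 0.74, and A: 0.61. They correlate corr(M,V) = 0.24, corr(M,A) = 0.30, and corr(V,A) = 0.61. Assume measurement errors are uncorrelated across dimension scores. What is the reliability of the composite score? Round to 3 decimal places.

Var(M+V+A) = 3 + 2·[0.24 + 0.30 + 0.61] = 3 + 2.3 = 5.3.
With uncorrelated errors the cross-covariances are all true-score covariance, so they carry over unchanged; only the diagonal terms shrink to ρᵢσᵢ².
True-score variance = [0.86 + 0.74 + 0.61] + 2.3 = 2.21 + 2.3 = 4.51.
Reliability = 4.51 / 5.3 = 0.851.

0.851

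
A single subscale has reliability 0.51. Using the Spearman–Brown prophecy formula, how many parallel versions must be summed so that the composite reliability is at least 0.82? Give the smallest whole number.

5

k ≥ ρ*(1−ρ₁)/(ρ₁(1−ρ*)) = 0.82·0.49 / (0.51·0.18) = 4.377.
Smallest integer k = 5.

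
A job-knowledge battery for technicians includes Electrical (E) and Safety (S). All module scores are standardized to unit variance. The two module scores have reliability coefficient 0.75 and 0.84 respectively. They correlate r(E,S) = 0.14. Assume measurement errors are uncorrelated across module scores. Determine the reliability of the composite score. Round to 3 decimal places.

Var(E+S) = 2 + 2·[0.14] = 2 + 0.28 = 2.28.
With uncorrelated errors the cross-covariances are all true-score covariance, so they carry over unchanged; only the diagonal terms shrink to ρᵢσᵢ².
True-score variance = [0.75 + 0.84] + 0.28 = 1.59 + 0.28 = 1.87.
Reliability = 1.87 / 2.28 = 0.820.

0.820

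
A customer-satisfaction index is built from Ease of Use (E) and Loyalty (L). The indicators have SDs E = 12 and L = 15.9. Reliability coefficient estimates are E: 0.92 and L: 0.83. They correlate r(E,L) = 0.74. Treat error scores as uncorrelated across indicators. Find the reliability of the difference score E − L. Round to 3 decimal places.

Var(E−L) = 12² + 15.9² − 2·12·15.9·0.74 = 396.81 − 282.384 = 114.426.
Because errors are independent across components, Cov(Tᵢ,Tⱼ) = Cov(Xᵢ,Xⱼ); the off-diagonal part of the true-score variance is the same as above.
True-score variance = [12²·0.92 + 15.9²·0.83] − 282.384 = 342.312 − 282.384 = 59.9283.
Reliability = 59.9283 / 114.426 = 0.524.

0.524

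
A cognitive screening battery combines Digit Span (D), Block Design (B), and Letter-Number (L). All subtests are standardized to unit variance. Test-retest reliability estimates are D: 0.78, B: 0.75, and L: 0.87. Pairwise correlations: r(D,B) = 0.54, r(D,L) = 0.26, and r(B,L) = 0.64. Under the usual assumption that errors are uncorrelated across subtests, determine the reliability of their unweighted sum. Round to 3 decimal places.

0.898

Var(D+B+L) = 3 + 2·[0.54 + 0.26 + 0.64] = 3 + 2.88 = 5.88.
Under uncorrelated errors the observed covariances equal the true-score covariances, so only the own-variance terms attenuate.
True-score variance = [0.78 + 0.75 + 0.87] + 2.88 = 2.4 + 2.88 = 5.28.
Reliability = 5.28 / 5.88 = 0.898.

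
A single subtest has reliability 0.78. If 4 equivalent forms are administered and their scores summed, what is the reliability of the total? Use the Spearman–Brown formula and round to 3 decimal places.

0.934

ρ_k = kρ / (1 + (k−1)ρ) = 4·0.78 / (1 + 3·0.78) = 3.120 / 3.340 = 0.934.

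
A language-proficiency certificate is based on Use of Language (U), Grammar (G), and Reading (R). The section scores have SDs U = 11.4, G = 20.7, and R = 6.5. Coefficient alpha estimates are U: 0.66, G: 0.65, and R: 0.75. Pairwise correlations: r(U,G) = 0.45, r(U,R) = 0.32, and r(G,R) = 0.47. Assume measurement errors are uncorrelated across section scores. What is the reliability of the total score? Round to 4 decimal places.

Var(U+G+R) = 11.4² + 20.7² + 6.5² + 2·[11.4·20.7·0.45 + 11.4·6.5·0.32 + 20.7·6.5·0.47] = 600.7 + 386.283 = 986.983.
Because errors are independent across components, Cov(Tᵢ,Tⱼ) = Cov(Xᵢ,Xⱼ); the off-diagonal part of the true-score variance is the same as above.
True-score variance = [11.4²·0.66 + 20.7²·0.65 + 6.5²·0.75] + 386.283 = 395.98 + 386.283 = 782.263.
Reliability = 782.263 / 986.983 = 0.7926.

0.7926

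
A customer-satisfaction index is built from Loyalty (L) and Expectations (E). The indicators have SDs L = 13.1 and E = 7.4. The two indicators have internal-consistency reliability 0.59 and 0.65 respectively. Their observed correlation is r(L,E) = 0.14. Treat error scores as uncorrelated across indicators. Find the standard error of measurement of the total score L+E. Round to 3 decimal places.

9.462

Var(total) = 226.37 + 27.1432 = 253.513.
True-score variance = 136.844 + 27.1432 = 163.987, so reliability = 0.6469.
Error variance = 253.513 − 163.987 = 89.5261; SEM = √89.5261 = 9.462.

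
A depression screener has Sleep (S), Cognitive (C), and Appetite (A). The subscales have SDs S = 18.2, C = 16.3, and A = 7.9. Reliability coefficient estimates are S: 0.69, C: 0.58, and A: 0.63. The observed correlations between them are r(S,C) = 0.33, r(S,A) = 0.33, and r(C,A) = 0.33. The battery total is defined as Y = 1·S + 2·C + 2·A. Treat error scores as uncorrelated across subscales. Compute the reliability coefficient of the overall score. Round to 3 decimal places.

Var(Y) = 18.2² + 2²·16.3² + 2²·7.9² + 2·[2·18.2·16.3·0.33 + 2·18.2·7.9·0.33 + 4·16.3·7.9·0.33] = 1643.64 + 921.334 = 2564.97.
Because errors are independent across components, Cov(Tᵢ,Tⱼ) = Cov(Xᵢ,Xⱼ); the off-diagonal part of the true-score variance is the same as above.
True-score variance = [18.2²·0.69 + 2²·16.3²·0.58 + 2²·7.9²·0.63] + 921.334 = 1002.23 + 921.334 = 1923.56.
Reliability = 1923.56 / 2564.97 = 0.750.

0.750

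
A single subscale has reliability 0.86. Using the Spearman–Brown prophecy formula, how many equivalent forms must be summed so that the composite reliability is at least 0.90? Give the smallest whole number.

k ≥ ρ*(1−ρ₁)/(ρ₁(1−ρ*)) = 0.90·0.14 / (0.86·0.10) = 1.465.
Smallest integer k = 2.

2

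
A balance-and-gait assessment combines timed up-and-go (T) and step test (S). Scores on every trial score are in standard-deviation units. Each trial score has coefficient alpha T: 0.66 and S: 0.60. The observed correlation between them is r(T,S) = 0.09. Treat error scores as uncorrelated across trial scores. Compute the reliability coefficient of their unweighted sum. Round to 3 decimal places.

0.661

Var(T+S) = 2 + 2·[0.09] = 2 + 0.18 = 2.18.
Because errors are independent across components, Cov(Tᵢ,Tⱼ) = Cov(Xᵢ,Xⱼ); the off-diagonal part of the true-score variance is the same as above.
True-score variance = [0.66 + 0.60] + 0.18 = 1.26 + 0.18 = 1.44.
Reliability = 1.44 / 2.18 = 0.661.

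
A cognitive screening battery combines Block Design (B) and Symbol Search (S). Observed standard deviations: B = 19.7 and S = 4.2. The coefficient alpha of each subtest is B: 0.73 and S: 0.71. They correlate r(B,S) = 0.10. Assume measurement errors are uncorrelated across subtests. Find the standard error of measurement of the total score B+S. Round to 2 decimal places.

10.48

Var(total) = 405.73 + 16.548 = 422.278.
True-score variance = 295.83 + 16.548 = 312.378, so reliability = 0.7397.
Error variance = 422.278 − 312.378 = 109.9; SEM = √109.9 = 10.48.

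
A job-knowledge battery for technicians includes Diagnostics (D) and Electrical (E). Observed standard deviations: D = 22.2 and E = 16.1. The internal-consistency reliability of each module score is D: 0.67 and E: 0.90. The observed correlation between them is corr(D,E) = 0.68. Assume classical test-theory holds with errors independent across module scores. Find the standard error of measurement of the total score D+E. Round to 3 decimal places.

13.732

Var(total) = 752.05 + 486.091 = 1238.14.
True-score variance = 563.492 + 486.091 = 1049.58, so reliability = 0.8477.
Error variance = 1238.14 − 1049.58 = 188.558; SEM = √188.558 = 13.732.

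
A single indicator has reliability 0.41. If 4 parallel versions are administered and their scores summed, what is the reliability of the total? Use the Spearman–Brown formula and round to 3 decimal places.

ρ_k = kρ / (1 + (k−1)ρ) = 4·0.41 / (1 + 3·0.41) = 1.640 / 2.230 = 0.735.

0.735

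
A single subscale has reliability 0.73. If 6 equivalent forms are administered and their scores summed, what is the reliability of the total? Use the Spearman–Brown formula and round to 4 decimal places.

0.9419

ρ_k = kρ / (1 + (k−1)ρ) = 6·0.73 / (1 + 5·0.73) = 4.380 / 4.650 = 0.9419.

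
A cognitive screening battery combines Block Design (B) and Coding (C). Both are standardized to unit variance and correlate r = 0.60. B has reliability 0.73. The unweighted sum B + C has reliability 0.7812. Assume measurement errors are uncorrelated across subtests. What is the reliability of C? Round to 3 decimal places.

0.570

Var(B+C) = 2 + 2·0.60 = 3.200.
True-score variance = ρ_B + ρ_C + 2·0.60, so 0.7812 = (0.73 + ρ_C + 1.20) / 3.200.
ρ_C = 0.7812·3.200 − 0.73 − 1.20 = 0.570.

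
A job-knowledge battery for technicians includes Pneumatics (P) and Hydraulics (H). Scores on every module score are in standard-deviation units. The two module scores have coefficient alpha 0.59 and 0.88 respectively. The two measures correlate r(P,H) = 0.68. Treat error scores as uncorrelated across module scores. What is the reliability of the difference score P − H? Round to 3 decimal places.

0.172

Var(P−H) = 1 + 1 − 2·0.68 = 2 − 1.36 = 0.64.
Under uncorrelated errors the observed covariances equal the true-score covariances, so only the own-variance terms attenuate.
True-score variance = [0.59 + 0.88] − 1.36 = 1.47 − 1.36 = 0.11.
Reliability = 0.11 / 0.64 = 0.172.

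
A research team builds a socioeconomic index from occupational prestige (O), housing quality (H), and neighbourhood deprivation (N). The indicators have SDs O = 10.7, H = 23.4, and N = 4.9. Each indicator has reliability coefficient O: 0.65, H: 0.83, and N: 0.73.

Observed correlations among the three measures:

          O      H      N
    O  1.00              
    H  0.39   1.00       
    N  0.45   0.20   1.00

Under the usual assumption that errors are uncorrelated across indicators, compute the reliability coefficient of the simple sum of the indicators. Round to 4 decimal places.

0.8567

Var(O+H+N) = 10.7² + 23.4² + 4.9² + 2·[10.7·23.4·0.39 + 10.7·4.9·0.45 + 23.4·4.9·0.20] = 686.06 + 288.347 = 974.407.
Under uncorrelated errors the observed covariances equal the true-score covariances, so only the own-variance terms attenuate.
True-score variance = [10.7²·0.65 + 23.4²·0.83 + 4.9²·0.73] + 288.347 = 546.421 + 288.347 = 834.768.
Reliability = 834.768 / 974.407 = 0.8567.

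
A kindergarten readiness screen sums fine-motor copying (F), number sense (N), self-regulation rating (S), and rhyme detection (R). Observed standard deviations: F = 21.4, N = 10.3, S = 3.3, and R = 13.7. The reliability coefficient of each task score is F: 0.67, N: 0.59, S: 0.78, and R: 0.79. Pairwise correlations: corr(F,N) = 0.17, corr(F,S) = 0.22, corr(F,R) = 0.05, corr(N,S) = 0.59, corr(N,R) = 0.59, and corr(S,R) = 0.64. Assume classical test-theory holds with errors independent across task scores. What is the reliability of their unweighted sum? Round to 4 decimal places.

0.7966

Var(F+N+S+R) = 21.4² + 10.3² + 3.3² + 13.7² + 2·[21.4·10.3·0.17 + 21.4·3.3·0.22 + 21.4·13.7·0.05 + 10.3·3.3·0.59 + 10.3·13.7·0.59 + 3.3·13.7·0.64] = 762.63 + 399.82 = 1162.45.
Because errors are independent across components, Cov(Tᵢ,Tⱼ) = Cov(Xᵢ,Xⱼ); the off-diagonal part of the true-score variance is the same as above.
True-score variance = [21.4²·0.67 + 10.3²·0.59 + 3.3²·0.78 + 13.7²·0.79] + 399.82 = 526.196 + 399.82 = 926.016.
Reliability = 926.016 / 1162.45 = 0.7966.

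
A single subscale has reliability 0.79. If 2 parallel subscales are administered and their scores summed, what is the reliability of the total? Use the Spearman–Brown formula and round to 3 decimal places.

0.883

ρ_k = kρ / (1 + (k−1)ρ) = 2·0.79 / (1 + 1·0.79) = 1.580 / 1.790 = 0.883.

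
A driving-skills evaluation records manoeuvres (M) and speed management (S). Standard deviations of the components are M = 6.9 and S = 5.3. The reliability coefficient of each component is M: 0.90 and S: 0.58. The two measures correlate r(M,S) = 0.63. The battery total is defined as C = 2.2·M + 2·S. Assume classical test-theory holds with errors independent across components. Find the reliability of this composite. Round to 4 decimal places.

0.8713

Var(C) = 2.2²·6.9² + 2²·5.3² + 2·[4.4·6.9·5.3·0.63] = 342.792 + 202.744 = 545.536.
Under uncorrelated errors the observed covariances equal the true-score covariances, so only the own-variance terms attenuate.
True-score variance = [2.2²·6.9²·0.90 + 2²·5.3²·0.58] + 202.744 = 272.558 + 202.744 = 475.302.
Reliability = 475.302 / 545.536 = 0.8713.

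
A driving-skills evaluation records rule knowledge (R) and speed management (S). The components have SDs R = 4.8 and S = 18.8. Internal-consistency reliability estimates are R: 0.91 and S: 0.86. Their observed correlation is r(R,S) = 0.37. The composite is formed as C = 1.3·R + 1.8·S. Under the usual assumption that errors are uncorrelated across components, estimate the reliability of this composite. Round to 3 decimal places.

0.878

Var(C) = 1.3²·4.8² + 1.8²·18.8² + 2·[2.34·4.8·18.8·0.37] = 1184.08 + 156.26 = 1340.34.
Because errors are independent across components, Cov(Tᵢ,Tⱼ) = Cov(Xᵢ,Xⱼ); the off-diagonal part of the true-score variance is the same as above.
True-score variance = [1.3²·4.8²·0.91 + 1.8²·18.8²·0.86] + 156.26 = 1020.26 + 156.26 = 1176.52.
Reliability = 1176.52 / 1340.34 = 0.878.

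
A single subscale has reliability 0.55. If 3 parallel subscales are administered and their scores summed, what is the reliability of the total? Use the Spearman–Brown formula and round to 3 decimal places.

0.786

ρ_k = kρ / (1 + (k−1)ρ) = 3·0.55 / (1 + 2·0.55) = 1.650 / 2.100 = 0.786.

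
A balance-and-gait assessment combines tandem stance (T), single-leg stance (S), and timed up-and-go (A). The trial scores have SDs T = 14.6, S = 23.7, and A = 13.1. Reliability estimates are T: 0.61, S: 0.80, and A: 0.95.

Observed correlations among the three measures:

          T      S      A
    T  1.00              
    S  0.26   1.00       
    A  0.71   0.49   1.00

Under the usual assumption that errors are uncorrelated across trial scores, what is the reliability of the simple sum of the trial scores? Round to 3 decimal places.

Var(T+S+A) = 14.6² + 23.7² + 13.1² + 2·[14.6·23.7·0.26 + 14.6·13.1·0.71 + 23.7·13.1·0.49] = 946.46 + 755.78 = 1702.24.
With uncorrelated errors the cross-covariances are all true-score covariance, so they carry over unchanged; only the diagonal terms shrink to ρᵢσᵢ².
True-score variance = [14.6²·0.61 + 23.7²·0.80 + 13.1²·0.95] + 755.78 = 742.409 + 755.78 = 1498.19.
Reliability = 1498.19 / 1702.24 = 0.880.

0.880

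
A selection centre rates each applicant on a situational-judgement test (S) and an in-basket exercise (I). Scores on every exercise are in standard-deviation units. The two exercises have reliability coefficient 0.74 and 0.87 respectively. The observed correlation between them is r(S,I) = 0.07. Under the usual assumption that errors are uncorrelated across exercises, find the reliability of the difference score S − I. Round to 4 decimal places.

Var(S−I) = 1 + 1 − 2·0.07 = 2 − 0.14 = 1.86.
Because errors are independent across components, Cov(Tᵢ,Tⱼ) = Cov(Xᵢ,Xⱼ); the off-diagonal part of the true-score variance is the same as above.
True-score variance = [0.74 + 0.87] − 0.14 = 1.61 − 0.14 = 1.47.
Reliability = 1.47 / 1.86 = 0.7903.

0.7903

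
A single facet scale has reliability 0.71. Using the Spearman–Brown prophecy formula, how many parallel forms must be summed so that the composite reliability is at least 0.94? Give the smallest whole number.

k ≥ ρ*(1−ρ₁)/(ρ₁(1−ρ*)) = 0.94·0.29 / (0.71·0.06) = 6.399.
Smallest integer k = 7.

7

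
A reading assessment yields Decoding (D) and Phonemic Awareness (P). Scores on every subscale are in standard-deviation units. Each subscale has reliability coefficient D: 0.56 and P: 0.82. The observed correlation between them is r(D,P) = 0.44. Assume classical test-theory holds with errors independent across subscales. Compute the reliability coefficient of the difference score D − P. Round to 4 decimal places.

Var(D−P) = 1 + 1 − 2·0.44 = 2 − 0.88 = 1.12.
With uncorrelated errors the cross-covariances are all true-score covariance, so they carry over unchanged; only the diagonal terms shrink to ρᵢσᵢ².
True-score variance = [0.56 + 0.82] − 0.88 = 1.38 − 0.88 = 0.5.
Reliability = 0.5 / 1.12 = 0.4464.

0.4464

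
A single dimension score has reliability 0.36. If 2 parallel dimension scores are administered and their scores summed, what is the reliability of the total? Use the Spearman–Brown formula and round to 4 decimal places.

0.5294

ρ_k = kρ / (1 + (k−1)ρ) = 2·0.36 / (1 + 1·0.36) = 0.720 / 1.360 = 0.5294.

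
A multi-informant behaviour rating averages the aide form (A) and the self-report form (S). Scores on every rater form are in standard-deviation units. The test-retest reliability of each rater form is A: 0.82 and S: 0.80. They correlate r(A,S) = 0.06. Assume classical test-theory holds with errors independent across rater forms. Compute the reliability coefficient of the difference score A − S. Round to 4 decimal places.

Var(A−S) = 1 + 1 − 2·0.06 = 2 − 0.12 = 1.88.
Under uncorrelated errors the observed covariances equal the true-score covariances, so only the own-variance terms attenuate.
True-score variance = [0.82 + 0.80] − 0.12 = 1.62 − 0.12 = 1.5.
Reliability = 1.5 / 1.88 = 0.7979.

0.7979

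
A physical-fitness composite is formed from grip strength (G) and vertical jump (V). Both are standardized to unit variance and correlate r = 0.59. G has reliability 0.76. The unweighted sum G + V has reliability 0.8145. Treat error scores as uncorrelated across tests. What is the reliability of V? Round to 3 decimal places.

Var(G+V) = 2 + 2·0.59 = 3.180.
True-score variance = ρ_G + ρ_V + 2·0.59, so 0.8145 = (0.76 + ρ_V + 1.18) / 3.180.
ρ_V = 0.8145·3.180 − 0.76 − 1.18 = 0.650.

0.650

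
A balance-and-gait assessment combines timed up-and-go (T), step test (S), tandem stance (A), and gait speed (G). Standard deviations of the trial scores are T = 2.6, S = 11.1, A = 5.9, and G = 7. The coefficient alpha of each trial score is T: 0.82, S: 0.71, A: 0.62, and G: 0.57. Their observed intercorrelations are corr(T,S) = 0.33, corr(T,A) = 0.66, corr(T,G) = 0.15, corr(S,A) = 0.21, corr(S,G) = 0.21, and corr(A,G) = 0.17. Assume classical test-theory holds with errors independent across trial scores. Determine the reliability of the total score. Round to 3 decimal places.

Var(T+S+A+G) = 2.6² + 11.1² + 5.9² + 7² + 2·[2.6·11.1·0.33 + 2.6·5.9·0.66 + 2.6·7·0.15 + 11.1·5.9·0.21 + 11.1·7·0.21 + 5.9·7·0.17] = 213.78 + 118.938 = 332.718.
Because errors are independent across components, Cov(Tᵢ,Tⱼ) = Cov(Xᵢ,Xⱼ); the off-diagonal part of the true-score variance is the same as above.
True-score variance = [2.6²·0.82 + 11.1²·0.71 + 5.9²·0.62 + 7²·0.57] + 118.938 = 142.534 + 118.938 = 261.473.
Reliability = 261.473 / 332.718 = 0.786.

0.786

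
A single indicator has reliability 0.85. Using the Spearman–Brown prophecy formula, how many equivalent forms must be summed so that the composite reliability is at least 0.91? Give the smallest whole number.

2

k ≥ ρ*(1−ρ₁)/(ρ₁(1−ρ*)) = 0.91·0.15 / (0.85·0.09) = 1.784.
Smallest integer k = 2.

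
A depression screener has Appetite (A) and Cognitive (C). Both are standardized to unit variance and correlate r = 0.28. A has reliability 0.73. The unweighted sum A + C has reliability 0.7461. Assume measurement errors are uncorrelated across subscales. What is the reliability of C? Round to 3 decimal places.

0.620

Var(A+C) = 2 + 2·0.28 = 2.560.
True-score variance = ρ_A + ρ_C + 2·0.28, so 0.7461 = (0.73 + ρ_C + 0.56) / 2.560.
ρ_C = 0.7461·2.560 − 0.73 − 0.56 = 0.620.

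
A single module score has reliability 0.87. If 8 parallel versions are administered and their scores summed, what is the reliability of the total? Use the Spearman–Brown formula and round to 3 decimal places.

ρ_k = kρ / (1 + (k−1)ρ) = 8·0.87 / (1 + 7·0.87) = 6.960 / 7.090 = 0.982.

0.982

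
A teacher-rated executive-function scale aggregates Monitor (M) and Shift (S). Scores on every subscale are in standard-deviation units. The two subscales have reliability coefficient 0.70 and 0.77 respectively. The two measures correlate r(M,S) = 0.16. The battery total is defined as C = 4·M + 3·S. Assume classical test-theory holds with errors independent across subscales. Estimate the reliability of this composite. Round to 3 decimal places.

0.762

Var(C) = 4² + 3² + 2·[12·0.16] = 25 + 3.84 = 28.84.
With uncorrelated errors the cross-covariances are all true-score covariance, so they carry over unchanged; only the diagonal terms shrink to ρᵢσᵢ².
True-score variance = [4²·0.70 + 3²·0.77] + 3.84 = 18.13 + 3.84 = 21.97.
Reliability = 21.97 / 28.84 = 0.762.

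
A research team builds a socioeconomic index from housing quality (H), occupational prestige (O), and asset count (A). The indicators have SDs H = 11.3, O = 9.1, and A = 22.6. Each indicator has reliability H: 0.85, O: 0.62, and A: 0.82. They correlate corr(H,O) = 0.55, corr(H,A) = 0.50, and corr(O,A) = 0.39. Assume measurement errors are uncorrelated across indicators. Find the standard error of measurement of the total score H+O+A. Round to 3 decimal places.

Var(total) = 721.26 + 528.908 = 1250.17.
True-score variance = 578.702 + 528.908 = 1107.61, so reliability = 0.8860.
Error variance = 1250.17 − 1107.61 = 142.558; SEM = √142.558 = 11.940.

11.940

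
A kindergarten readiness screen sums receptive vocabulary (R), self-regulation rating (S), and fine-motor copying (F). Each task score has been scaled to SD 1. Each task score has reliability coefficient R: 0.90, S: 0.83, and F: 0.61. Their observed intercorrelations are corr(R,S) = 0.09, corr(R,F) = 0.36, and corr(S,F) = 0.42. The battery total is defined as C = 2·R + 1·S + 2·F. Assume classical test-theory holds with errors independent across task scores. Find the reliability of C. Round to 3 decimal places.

0.847

Var(C) = 2² + 1 + 2² + 2·[2·0.09 + 4·0.36 + 2·0.42] = 9 + 4.92 = 13.92.
Under uncorrelated errors the observed covariances equal the true-score covariances, so only the own-variance terms attenuate.
True-score variance = [2²·0.90 + 0.83 + 2²·0.61] + 4.92 = 6.87 + 4.92 = 11.79.
Reliability = 11.79 / 13.92 = 0.847.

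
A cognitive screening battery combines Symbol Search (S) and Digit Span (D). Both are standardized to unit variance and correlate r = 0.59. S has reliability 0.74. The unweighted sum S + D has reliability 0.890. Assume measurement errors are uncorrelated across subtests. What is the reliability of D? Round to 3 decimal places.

Var(S+D) = 2 + 2·0.59 = 3.180.
True-score variance = ρ_S + ρ_D + 2·0.59, so 0.890 = (0.74 + ρ_D + 1.18) / 3.180.
ρ_D = 0.890·3.180 − 0.74 − 1.18 = 0.910.

0.910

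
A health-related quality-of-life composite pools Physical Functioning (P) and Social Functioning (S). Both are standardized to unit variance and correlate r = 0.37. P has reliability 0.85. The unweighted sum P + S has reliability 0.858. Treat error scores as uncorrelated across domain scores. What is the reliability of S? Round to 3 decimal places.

0.761

Var(P+S) = 2 + 2·0.37 = 2.740.
True-score variance = ρ_P + ρ_S + 2·0.37, so 0.858 = (0.85 + ρ_S + 0.74) / 2.740.
ρ_S = 0.858·2.740 − 0.85 − 0.74 = 0.761.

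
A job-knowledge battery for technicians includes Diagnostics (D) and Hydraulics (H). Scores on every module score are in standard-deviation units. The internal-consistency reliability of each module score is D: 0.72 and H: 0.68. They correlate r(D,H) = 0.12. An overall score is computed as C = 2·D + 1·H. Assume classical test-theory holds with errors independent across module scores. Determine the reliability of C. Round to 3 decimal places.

Var(C) = 2² + 1 + 2·[2·0.12] = 5 + 0.48 = 5.48.
Under uncorrelated errors the observed covariances equal the true-score covariances, so only the own-variance terms attenuate.
True-score variance = [2²·0.72 + 0.68] + 0.48 = 3.56 + 0.48 = 4.04.
Reliability = 4.04 / 5.48 = 0.737.

0.737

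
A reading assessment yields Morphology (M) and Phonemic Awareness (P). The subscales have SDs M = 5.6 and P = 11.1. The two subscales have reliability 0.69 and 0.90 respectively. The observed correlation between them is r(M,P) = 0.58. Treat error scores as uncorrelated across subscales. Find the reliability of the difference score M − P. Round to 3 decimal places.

Var(M−P) = 5.6² + 11.1² − 2·5.6·11.1·0.58 = 154.57 − 72.1056 = 82.4644.
With uncorrelated errors the cross-covariances are all true-score covariance, so they carry over unchanged; only the diagonal terms shrink to ρᵢσᵢ².
True-score variance = [5.6²·0.69 + 11.1²·0.90] − 72.1056 = 132.527 − 72.1056 = 60.4218.
Reliability = 60.4218 / 82.4644 = 0.733.

0.733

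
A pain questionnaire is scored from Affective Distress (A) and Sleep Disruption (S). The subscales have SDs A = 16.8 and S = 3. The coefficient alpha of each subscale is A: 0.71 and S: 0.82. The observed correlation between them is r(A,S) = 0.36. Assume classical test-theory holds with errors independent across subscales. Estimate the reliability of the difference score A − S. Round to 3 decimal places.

Var(A−S) = 16.8² + 3² − 2·16.8·3·0.36 = 291.24 − 36.288 = 254.952.
With uncorrelated errors the cross-covariances are all true-score covariance, so they carry over unchanged; only the diagonal terms shrink to ρᵢσᵢ².
True-score variance = [16.8²·0.71 + 3²·0.82] − 36.288 = 207.77 − 36.288 = 171.482.
Reliability = 171.482 / 254.952 = 0.673.

0.673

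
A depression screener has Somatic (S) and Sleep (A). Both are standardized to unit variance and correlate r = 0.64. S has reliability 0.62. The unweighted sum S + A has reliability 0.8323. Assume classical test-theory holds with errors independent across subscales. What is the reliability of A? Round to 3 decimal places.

Var(S+A) = 2 + 2·0.64 = 3.280.
True-score variance = ρ_S + ρ_A + 2·0.64, so 0.8323 = (0.62 + ρ_A + 1.28) / 3.280.
ρ_A = 0.8323·3.280 − 0.62 − 1.28 = 0.830.

0.830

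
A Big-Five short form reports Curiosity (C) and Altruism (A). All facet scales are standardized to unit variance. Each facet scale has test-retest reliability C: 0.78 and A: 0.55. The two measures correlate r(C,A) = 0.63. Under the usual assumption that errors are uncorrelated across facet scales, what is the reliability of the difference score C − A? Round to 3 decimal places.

Var(C−A) = 1 + 1 − 2·0.63 = 2 − 1.26 = 0.74.
With uncorrelated errors the cross-covariances are all true-score covariance, so they carry over unchanged; only the diagonal terms shrink to ρᵢσᵢ².
True-score variance = [0.78 + 0.55] − 1.26 = 1.33 − 1.26 = 0.07.
Reliability = 0.07 / 0.74 = 0.095.

0.095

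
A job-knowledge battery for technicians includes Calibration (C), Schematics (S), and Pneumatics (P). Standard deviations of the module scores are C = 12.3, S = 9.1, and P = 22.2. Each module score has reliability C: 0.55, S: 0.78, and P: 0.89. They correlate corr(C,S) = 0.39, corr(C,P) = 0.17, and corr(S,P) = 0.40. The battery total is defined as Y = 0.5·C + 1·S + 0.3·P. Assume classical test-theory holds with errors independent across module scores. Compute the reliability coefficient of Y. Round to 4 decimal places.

Var(Y) = 0.5²·12.3² + 9.1² + 0.3²·22.2² + 2·[0.5·12.3·9.1·0.39 + 0.15·12.3·22.2·0.17 + 0.3·9.1·22.2·0.40] = 164.988 + 106.064 = 271.052.
Under uncorrelated errors the observed covariances equal the true-score covariances, so only the own-variance terms attenuate.
True-score variance = [0.5²·12.3²·0.55 + 9.1²·0.78 + 0.3²·22.2²·0.89] + 106.064 = 124.871 + 106.064 = 230.934.
Reliability = 230.934 / 271.052 = 0.8520.

0.8520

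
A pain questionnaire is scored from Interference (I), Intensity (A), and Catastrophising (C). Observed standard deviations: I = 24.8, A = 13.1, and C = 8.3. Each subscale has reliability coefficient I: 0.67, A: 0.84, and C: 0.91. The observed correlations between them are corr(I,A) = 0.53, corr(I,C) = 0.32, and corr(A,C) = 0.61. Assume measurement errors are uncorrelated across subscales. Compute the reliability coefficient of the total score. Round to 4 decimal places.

0.8384

Var(I+A+C) = 24.8² + 13.1² + 8.3² + 2·[24.8·13.1·0.53 + 24.8·8.3·0.32 + 13.1·8.3·0.61] = 855.54 + 608.761 = 1464.3.
With uncorrelated errors the cross-covariances are all true-score covariance, so they carry over unchanged; only the diagonal terms shrink to ρᵢσᵢ².
True-score variance = [24.8²·0.67 + 13.1²·0.84 + 8.3²·0.91] + 608.761 = 618.919 + 608.761 = 1227.68.
Reliability = 1227.68 / 1464.3 = 0.8384.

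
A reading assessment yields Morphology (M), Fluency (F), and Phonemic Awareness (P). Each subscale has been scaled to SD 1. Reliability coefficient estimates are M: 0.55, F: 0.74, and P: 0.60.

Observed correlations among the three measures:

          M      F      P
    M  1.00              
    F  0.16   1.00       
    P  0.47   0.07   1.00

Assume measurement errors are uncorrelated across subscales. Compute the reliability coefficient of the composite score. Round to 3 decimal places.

0.748

Var(M+F+P) = 3 + 2·[0.16 + 0.47 + 0.07] = 3 + 1.4 = 4.4.
Because errors are independent across components, Cov(Tᵢ,Tⱼ) = Cov(Xᵢ,Xⱼ); the off-diagonal part of the true-score variance is the same as above.
True-score variance = [0.55 + 0.74 + 0.60] + 1.4 = 1.89 + 1.4 = 3.29.
Reliability = 3.29 / 4.4 = 0.748.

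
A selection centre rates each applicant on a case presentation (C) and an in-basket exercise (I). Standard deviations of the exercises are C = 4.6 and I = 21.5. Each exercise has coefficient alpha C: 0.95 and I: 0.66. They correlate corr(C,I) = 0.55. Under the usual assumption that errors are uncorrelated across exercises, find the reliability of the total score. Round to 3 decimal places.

0.733

Var(C+I) = 4.6² + 21.5² + 2·[4.6·21.5·0.55] = 483.41 + 108.79 = 592.2.
Under uncorrelated errors the observed covariances equal the true-score covariances, so only the own-variance terms attenuate.
True-score variance = [4.6²·0.95 + 21.5²·0.66] + 108.79 = 325.187 + 108.79 = 433.977.
Reliability = 433.977 / 592.2 = 0.733.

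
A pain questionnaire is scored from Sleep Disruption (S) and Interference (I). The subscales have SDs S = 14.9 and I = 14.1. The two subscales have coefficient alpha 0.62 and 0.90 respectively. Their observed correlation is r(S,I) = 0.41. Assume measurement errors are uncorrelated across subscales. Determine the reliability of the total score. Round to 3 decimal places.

Var(S+I) = 14.9² + 14.1² + 2·[14.9·14.1·0.41] = 420.82 + 172.274 = 593.094.
Under uncorrelated errors the observed covariances equal the true-score covariances, so only the own-variance terms attenuate.
True-score variance = [14.9²·0.62 + 14.1²·0.90] + 172.274 = 316.575 + 172.274 = 488.849.
Reliability = 488.849 / 593.094 = 0.824.

0.824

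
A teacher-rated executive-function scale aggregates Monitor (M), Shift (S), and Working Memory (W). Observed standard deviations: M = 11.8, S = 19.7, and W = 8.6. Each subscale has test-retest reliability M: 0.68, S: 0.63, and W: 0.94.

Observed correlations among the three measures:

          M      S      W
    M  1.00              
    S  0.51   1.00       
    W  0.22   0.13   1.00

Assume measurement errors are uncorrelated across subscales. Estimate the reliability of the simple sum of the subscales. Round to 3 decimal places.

0.792

Var(M+S+W) = 11.8² + 19.7² + 8.6² + 2·[11.8·19.7·0.51 + 11.8·8.6·0.22 + 19.7·8.6·0.13] = 601.29 + 325.81 = 927.1.
With uncorrelated errors the cross-covariances are all true-score covariance, so they carry over unchanged; only the diagonal terms shrink to ρᵢσᵢ².
True-score variance = [11.8²·0.68 + 19.7²·0.63 + 8.6²·0.94] + 325.81 = 408.702 + 325.81 = 734.512.
Reliability = 734.512 / 927.1 = 0.792.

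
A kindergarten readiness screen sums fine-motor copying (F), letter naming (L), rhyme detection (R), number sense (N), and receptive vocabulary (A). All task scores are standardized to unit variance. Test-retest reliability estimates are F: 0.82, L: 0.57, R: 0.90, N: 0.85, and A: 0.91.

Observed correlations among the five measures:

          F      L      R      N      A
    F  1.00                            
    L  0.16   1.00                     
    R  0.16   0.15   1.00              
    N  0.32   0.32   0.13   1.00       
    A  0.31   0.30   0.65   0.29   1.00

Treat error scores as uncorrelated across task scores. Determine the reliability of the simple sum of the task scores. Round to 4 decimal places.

0.9102

Var(F+L+R+N+A) = 5 + 2·[0.16 + 0.16 + 0.32 + 0.31 + 0.15 + 0.32 + 0.30 + 0.13 + 0.65 + 0.29] = 5 + 5.58 = 10.58.
Because errors are independent across components, Cov(Tᵢ,Tⱼ) = Cov(Xᵢ,Xⱼ); the off-diagonal part of the true-score variance is the same as above.
True-score variance = [0.82 + 0.57 + 0.90 + 0.85 + 0.91] + 5.58 = 4.05 + 5.58 = 9.63.
Reliability = 9.63 / 10.58 = 0.9102.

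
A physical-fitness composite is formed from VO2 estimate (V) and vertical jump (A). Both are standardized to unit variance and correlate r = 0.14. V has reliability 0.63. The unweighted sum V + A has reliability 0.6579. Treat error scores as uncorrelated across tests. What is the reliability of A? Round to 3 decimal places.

Var(V+A) = 2 + 2·0.14 = 2.280.
True-score variance = ρ_V + ρ_A + 2·0.14, so 0.6579 = (0.63 + ρ_A + 0.28) / 2.280.
ρ_A = 0.6579·2.280 − 0.63 − 0.28 = 0.590.

0.590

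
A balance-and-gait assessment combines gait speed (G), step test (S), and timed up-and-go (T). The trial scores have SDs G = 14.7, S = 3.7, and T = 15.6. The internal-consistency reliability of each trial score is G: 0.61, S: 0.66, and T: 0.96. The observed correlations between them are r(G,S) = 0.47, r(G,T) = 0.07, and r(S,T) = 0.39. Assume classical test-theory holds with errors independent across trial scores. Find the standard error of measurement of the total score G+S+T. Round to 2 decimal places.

9.93

Var(total) = 473.14 + 128.253 = 601.393.
True-score variance = 374.476 + 128.253 = 502.729, so reliability = 0.8359.
Error variance = 601.393 − 502.729 = 98.6641; SEM = √98.6641 = 9.93.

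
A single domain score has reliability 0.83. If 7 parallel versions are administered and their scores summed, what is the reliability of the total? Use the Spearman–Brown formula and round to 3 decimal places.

0.972

ρ_k = kρ / (1 + (k−1)ρ) = 7·0.83 / (1 + 6·0.83) = 5.810 / 5.980 = 0.972.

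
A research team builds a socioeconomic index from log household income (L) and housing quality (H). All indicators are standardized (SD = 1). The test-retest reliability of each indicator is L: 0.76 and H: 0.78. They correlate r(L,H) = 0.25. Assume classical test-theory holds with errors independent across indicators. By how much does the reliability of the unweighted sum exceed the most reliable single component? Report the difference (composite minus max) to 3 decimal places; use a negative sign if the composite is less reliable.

0.036

Var(sum) = 2 + 0.5 = 2.5; true-score variance = 1.54 + 0.5 = 2.04; composite reliability = 0.8160.
Max component reliability = 0.7800.
Difference = 0.8160 − 0.7800 = 0.036.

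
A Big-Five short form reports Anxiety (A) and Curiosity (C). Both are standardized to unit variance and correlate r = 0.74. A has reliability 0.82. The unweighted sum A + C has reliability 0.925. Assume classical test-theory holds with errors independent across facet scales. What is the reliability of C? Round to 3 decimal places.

0.919

Var(A+C) = 2 + 2·0.74 = 3.480.
True-score variance = ρ_A + ρ_C + 2·0.74, so 0.925 = (0.82 + ρ_C + 1.48) / 3.480.
ρ_C = 0.925·3.480 − 0.82 − 1.48 = 0.919.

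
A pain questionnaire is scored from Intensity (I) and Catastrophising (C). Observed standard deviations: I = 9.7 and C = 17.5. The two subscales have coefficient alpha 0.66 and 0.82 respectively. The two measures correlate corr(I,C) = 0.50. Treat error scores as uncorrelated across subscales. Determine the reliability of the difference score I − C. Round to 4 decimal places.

0.6222

Var(I−C) = 9.7² + 17.5² − 2·9.7·17.5·0.50 = 400.34 − 169.75 = 230.59.
Under uncorrelated errors the observed covariances equal the true-score covariances, so only the own-variance terms attenuate.
True-score variance = [9.7²·0.66 + 17.5²·0.82] − 169.75 = 313.224 − 169.75 = 143.474.
Reliability = 143.474 / 230.59 = 0.6222.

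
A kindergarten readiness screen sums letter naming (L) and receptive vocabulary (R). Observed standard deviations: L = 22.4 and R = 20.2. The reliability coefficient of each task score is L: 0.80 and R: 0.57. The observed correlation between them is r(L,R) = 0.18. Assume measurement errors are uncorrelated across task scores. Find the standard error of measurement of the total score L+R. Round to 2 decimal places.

Var(total) = 909.8 + 162.893 = 1072.69.
True-score variance = 633.991 + 162.893 = 796.884, so reliability = 0.7429.
Error variance = 1072.69 − 796.884 = 275.809; SEM = √275.809 = 16.61.

16.61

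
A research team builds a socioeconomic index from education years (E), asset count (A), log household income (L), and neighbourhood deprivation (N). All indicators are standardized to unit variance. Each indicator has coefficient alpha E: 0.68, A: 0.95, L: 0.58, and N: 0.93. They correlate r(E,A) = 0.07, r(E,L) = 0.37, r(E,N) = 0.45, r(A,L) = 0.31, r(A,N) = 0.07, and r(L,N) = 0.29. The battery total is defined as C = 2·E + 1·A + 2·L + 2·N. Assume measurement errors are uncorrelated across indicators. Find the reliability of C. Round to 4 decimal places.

Var(C) = 2² + 1 + 2² + 2² + 2·[2·0.07 + 4·0.37 + 4·0.45 + 2·0.31 + 2·0.07 + 4·0.29] = 13 + 10.68 = 23.68.
Under uncorrelated errors the observed covariances equal the true-score covariances, so only the own-variance terms attenuate.
True-score variance = [2²·0.68 + 0.95 + 2²·0.58 + 2²·0.93] + 10.68 = 9.71 + 10.68 = 20.39.
Reliability = 20.39 / 23.68 = 0.8611.

0.8611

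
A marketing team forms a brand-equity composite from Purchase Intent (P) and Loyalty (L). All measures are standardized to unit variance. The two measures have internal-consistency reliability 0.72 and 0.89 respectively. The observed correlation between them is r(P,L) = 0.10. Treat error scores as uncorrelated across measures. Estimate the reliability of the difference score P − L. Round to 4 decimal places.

Var(P−L) = 1 + 1 − 2·0.10 = 2 − 0.2 = 1.8.
Because errors are independent across components, Cov(Tᵢ,Tⱼ) = Cov(Xᵢ,Xⱼ); the off-diagonal part of the true-score variance is the same as above.
True-score variance = [0.72 + 0.89] − 0.2 = 1.61 − 0.2 = 1.41.
Reliability = 1.41 / 1.8 = 0.7833.

0.7833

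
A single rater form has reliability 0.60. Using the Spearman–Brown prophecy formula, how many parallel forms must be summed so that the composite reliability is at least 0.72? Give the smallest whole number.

2

k ≥ ρ*(1−ρ₁)/(ρ₁(1−ρ*)) = 0.72·0.40 / (0.60·0.28) = 1.714.
Smallest integer k = 2.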